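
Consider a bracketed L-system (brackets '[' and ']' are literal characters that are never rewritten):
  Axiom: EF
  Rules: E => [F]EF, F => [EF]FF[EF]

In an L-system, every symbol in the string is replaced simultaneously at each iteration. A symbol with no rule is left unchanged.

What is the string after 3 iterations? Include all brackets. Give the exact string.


Step 0: EF
Step 1: [F]EF[EF]FF[EF]
Step 2: [[EF]FF[EF]][F]EF[EF]FF[EF][[F]EF[EF]FF[EF]][EF]FF[EF][EF]FF[EF][[F]EF[EF]FF[EF]]
Step 3: [[[F]EF[EF]FF[EF]][EF]FF[EF][EF]FF[EF][[F]EF[EF]FF[EF]]][[EF]FF[EF]][F]EF[EF]FF[EF][[F]EF[EF]FF[EF]][EF]FF[EF][EF]FF[EF][[F]EF[EF]FF[EF]][[[EF]FF[EF]][F]EF[EF]FF[EF][[F]EF[EF]FF[EF]][EF]FF[EF][EF]FF[EF][[F]EF[EF]FF[EF]]][[F]EF[EF]FF[EF]][EF]FF[EF][EF]FF[EF][[F]EF[EF]FF[EF]][[F]EF[EF]FF[EF]][EF]FF[EF][EF]FF[EF][[F]EF[EF]FF[EF]][[[EF]FF[EF]][F]EF[EF]FF[EF][[F]EF[EF]FF[EF]][EF]FF[EF][EF]FF[EF][[F]EF[EF]FF[EF]]]

Answer: [[[F]EF[EF]FF[EF]][EF]FF[EF][EF]FF[EF][[F]EF[EF]FF[EF]]][[EF]FF[EF]][F]EF[EF]FF[EF][[F]EF[EF]FF[EF]][EF]FF[EF][EF]FF[EF][[F]EF[EF]FF[EF]][[[EF]FF[EF]][F]EF[EF]FF[EF][[F]EF[EF]FF[EF]][EF]FF[EF][EF]FF[EF][[F]EF[EF]FF[EF]]][[F]EF[EF]FF[EF]][EF]FF[EF][EF]FF[EF][[F]EF[EF]FF[EF]][[F]EF[EF]FF[EF]][EF]FF[EF][EF]FF[EF][[F]EF[EF]FF[EF]][[[EF]FF[EF]][F]EF[EF]FF[EF][[F]EF[EF]FF[EF]][EF]FF[EF][EF]FF[EF][[F]EF[EF]FF[EF]]]


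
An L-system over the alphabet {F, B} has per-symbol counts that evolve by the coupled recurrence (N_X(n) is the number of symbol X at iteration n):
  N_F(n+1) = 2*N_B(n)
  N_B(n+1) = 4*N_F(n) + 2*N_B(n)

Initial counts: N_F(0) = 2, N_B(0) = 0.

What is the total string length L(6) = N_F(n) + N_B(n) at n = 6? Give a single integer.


Answer: 8192

Derivation:
Step 0: N_F=2, N_B=0, L=2
Step 1: N_F=0, N_B=8, L=8
Step 2: N_F=16, N_B=16, L=32
Step 3: N_F=32, N_B=96, L=128
Step 4: N_F=192, N_B=320, L=512
Step 5: N_F=640, N_B=1408, L=2048
Step 6: N_F=2816, N_B=5376, L=8192


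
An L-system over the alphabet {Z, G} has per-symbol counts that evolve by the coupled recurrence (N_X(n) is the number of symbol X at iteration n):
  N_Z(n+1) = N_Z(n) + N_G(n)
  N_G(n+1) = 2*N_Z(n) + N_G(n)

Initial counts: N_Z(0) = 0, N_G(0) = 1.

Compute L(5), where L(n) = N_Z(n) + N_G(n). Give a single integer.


Step 0: N_Z=0, N_G=1, L=1
Step 1: N_Z=1, N_G=1, L=2
Step 2: N_Z=2, N_G=3, L=5
Step 3: N_Z=5, N_G=7, L=12
Step 4: N_Z=12, N_G=17, L=29
Step 5: N_Z=29, N_G=41, L=70

Answer: 70


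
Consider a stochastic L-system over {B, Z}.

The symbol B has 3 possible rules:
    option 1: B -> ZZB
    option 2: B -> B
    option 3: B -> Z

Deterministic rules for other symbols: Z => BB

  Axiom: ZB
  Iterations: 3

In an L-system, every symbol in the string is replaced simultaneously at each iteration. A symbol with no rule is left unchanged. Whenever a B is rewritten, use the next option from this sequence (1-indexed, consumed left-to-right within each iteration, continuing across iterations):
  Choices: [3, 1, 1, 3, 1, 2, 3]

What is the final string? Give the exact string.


Step 0: ZB
Step 1: BBZ  (used choices [3])
Step 2: ZZBZZBBB  (used choices [1, 1])
Step 3: BBBBZBBBBZZBBZ  (used choices [3, 1, 2, 3])

Answer: BBBBZBBBBZZBBZ


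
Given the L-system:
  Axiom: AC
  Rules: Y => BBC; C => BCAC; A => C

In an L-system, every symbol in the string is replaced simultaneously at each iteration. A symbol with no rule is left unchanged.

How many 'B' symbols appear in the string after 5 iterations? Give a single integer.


Step 0: AC  (0 'B')
Step 1: CBCAC  (1 'B')
Step 2: BCACBBCACCBCAC  (4 'B')
Step 3: BBCACCBCACBBBCACCBCACBCACBBCACCBCAC  (11 'B')
Step 4: BBBCACCBCACBCACBBCACCBCACBBBBCACCBCACBCACBBCACCBCACBBCACCBCACBBBCACCBCACBCACBBCACCBCAC  (28 'B')
Step 5: BBBBCACCBCACBCACBBCACCBCACBBCACCBCACBBBCACCBCACBCACBBCACCBCACBBBBBCACCBCACBCACBBCACCBCACBBCACCBCACBBBCACCBCACBCACBBCACCBCACBBBCACCBCACBCACBBCACCBCACBBBBCACCBCACBCACBBCACCBCACBBCACCBCACBBBCACCBCACBCACBBCACCBCAC  (69 'B')

Answer: 69


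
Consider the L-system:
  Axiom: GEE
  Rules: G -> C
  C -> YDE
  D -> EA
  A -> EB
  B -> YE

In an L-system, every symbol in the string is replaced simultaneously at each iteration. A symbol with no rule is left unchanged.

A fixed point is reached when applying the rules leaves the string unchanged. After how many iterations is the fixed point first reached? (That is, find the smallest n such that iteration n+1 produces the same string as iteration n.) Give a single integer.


Step 0: GEE
Step 1: CEE
Step 2: YDEEE
Step 3: YEAEEE
Step 4: YEEBEEE
Step 5: YEEYEEEE
Step 6: YEEYEEEE  (unchanged — fixed point at step 5)

Answer: 5


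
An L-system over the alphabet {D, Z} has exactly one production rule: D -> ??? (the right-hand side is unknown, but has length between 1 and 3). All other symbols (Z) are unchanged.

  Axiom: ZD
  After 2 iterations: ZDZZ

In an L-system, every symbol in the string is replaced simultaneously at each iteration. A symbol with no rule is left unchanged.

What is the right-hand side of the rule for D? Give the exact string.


Trying D -> DZ:
  Step 0: ZD
  Step 1: ZDZ
  Step 2: ZDZZ
Matches the given result.

Answer: DZ


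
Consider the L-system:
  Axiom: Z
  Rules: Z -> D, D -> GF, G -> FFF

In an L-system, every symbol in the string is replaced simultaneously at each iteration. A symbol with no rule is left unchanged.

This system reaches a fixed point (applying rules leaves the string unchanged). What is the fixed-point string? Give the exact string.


Step 0: Z
Step 1: D
Step 2: GF
Step 3: FFFF
Step 4: FFFF  (unchanged — fixed point at step 3)

Answer: FFFF


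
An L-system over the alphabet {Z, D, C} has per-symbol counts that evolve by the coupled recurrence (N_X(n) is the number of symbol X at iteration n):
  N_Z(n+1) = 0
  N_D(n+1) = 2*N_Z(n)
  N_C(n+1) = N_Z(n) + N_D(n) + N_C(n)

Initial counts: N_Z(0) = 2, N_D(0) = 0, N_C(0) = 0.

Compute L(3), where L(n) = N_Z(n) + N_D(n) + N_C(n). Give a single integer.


Step 0: N_Z=2, N_D=0, N_C=0, L=2
Step 1: N_Z=0, N_D=4, N_C=2, L=6
Step 2: N_Z=0, N_D=0, N_C=6, L=6
Step 3: N_Z=0, N_D=0, N_C=6, L=6

Answer: 6


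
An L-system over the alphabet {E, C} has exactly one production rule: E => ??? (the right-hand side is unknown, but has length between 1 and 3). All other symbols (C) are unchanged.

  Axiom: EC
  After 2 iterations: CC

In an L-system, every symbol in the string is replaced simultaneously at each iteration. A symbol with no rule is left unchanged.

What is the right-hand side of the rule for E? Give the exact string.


Answer: C

Derivation:
Trying E => C:
  Step 0: EC
  Step 1: CC
  Step 2: CC
Matches the given result.


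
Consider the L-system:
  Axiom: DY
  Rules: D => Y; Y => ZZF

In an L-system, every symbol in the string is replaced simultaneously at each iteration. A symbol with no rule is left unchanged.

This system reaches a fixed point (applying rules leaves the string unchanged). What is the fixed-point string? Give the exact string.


Answer: ZZFZZF

Derivation:
Step 0: DY
Step 1: YZZF
Step 2: ZZFZZF
Step 3: ZZFZZF  (unchanged — fixed point at step 2)


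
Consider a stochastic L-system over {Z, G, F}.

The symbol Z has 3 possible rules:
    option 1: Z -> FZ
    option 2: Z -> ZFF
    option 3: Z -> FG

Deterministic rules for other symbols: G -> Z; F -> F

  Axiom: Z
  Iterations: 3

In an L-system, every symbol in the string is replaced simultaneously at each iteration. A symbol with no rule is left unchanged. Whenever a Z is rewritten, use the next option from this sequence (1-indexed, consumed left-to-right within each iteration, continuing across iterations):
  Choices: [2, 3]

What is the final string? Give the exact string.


Step 0: Z
Step 1: ZFF  (used choices [2])
Step 2: FGFF  (used choices [3])
Step 3: FZFF  (used choices [])

Answer: FZFF


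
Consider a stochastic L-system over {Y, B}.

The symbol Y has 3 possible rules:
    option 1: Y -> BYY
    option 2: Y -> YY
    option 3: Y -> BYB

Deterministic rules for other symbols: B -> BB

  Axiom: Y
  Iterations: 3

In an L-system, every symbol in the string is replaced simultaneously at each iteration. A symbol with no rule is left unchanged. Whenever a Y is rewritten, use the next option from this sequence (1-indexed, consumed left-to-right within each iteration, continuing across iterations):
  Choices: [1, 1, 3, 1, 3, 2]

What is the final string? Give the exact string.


Answer: BBBBBBBYYBYBBBYYBB

Derivation:
Step 0: Y
Step 1: BYY  (used choices [1])
Step 2: BBBYYBYB  (used choices [1, 3])
Step 3: BBBBBBBYYBYBBBYYBB  (used choices [1, 3, 2])


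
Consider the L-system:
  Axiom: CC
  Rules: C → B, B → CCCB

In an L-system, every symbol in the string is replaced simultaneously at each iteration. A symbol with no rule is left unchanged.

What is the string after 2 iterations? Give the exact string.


Answer: CCCBCCCB

Derivation:
Step 0: CC
Step 1: BB
Step 2: CCCBCCCB


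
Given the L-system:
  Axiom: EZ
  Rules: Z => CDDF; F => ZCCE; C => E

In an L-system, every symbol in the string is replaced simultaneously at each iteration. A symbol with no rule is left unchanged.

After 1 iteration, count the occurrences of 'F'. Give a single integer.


Answer: 1

Derivation:
Step 0: EZ  (0 'F')
Step 1: ECDDF  (1 'F')


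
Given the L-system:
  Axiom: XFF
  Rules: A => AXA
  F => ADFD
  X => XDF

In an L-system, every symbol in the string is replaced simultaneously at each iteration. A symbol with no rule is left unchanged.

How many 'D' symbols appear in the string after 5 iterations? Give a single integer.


Answer: 109

Derivation:
Step 0: XFF  (0 'D')
Step 1: XDFADFDADFD  (5 'D')
Step 2: XDFDADFDAXADADFDDAXADADFDD  (12 'D')
Step 3: XDFDADFDDAXADADFDDAXAXDFAXADAXADADFDDDAXAXDFAXADAXADADFDDD  (23 'D')
Step 4: XDFDADFDDAXADADFDDDAXAXDFAXADAXADADFDDDAXAXDFAXAXDFDADFDAXAXDFAXADAXAXDFAXADAXADADFDDDDAXAXDFAXAXDFDADFDAXAXDFAXADAXAXDFAXADAXADADFDDDD  (47 'D')
Step 5: XDFDADFDDAXADADFDDDAXAXDFAXADAXADADFDDDDAXAXDFAXAXDFDADFDAXAXDFAXADAXAXDFAXADAXADADFDDDDAXAXDFAXAXDFDADFDAXAXDFAXAXDFDADFDDAXADADFDDAXAXDFAXAXDFDADFDAXAXDFAXADAXAXDFAXAXDFDADFDAXAXDFAXADAXAXDFAXADAXADADFDDDDDAXAXDFAXAXDFDADFDAXAXDFAXAXDFDADFDDAXADADFDDAXAXDFAXAXDFDADFDAXAXDFAXADAXAXDFAXAXDFDADFDAXAXDFAXADAXAXDFAXADAXADADFDDDDD  (109 'D')


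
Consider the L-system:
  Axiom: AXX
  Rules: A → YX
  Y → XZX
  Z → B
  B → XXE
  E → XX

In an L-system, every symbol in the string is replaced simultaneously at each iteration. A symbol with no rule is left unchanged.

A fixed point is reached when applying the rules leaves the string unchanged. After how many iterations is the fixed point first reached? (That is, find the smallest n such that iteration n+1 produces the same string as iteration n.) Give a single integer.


Answer: 5

Derivation:
Step 0: AXX
Step 1: YXXX
Step 2: XZXXXX
Step 3: XBXXXX
Step 4: XXXEXXXX
Step 5: XXXXXXXXX
Step 6: XXXXXXXXX  (unchanged — fixed point at step 5)


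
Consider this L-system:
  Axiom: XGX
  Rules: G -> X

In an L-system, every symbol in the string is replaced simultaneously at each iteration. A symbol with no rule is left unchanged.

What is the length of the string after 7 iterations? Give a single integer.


Answer: 3

Derivation:
Step 0: length = 3
Step 1: length = 3
Step 2: length = 3
Step 3: length = 3
Step 4: length = 3
Step 5: length = 3
Step 6: length = 3
Step 7: length = 3


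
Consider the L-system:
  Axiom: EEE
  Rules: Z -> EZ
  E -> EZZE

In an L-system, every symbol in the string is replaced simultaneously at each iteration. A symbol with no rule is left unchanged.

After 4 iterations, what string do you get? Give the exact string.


Answer: EZZEEZEZEZZEEZZEEZEZZEEZEZZEEZEZEZZEEZZEEZEZEZZEEZZEEZEZZEEZEZEZZEEZZEEZEZZEEZEZEZZEEZZEEZEZZEEZEZZEEZEZEZZEEZZEEZEZEZZEEZZEEZEZZEEZEZZEEZEZEZZEEZZEEZEZEZZEEZZEEZEZZEEZEZEZZEEZZEEZEZZEEZEZEZZEEZZEEZEZZEEZEZZEEZEZEZZEEZZEEZEZEZZEEZZEEZEZZEEZEZZEEZEZEZZEEZZEEZEZEZZEEZZEEZEZZEEZEZEZZEEZZEEZEZZEEZEZEZZEEZZEEZEZZEEZEZZEEZEZEZZE

Derivation:
Step 0: EEE
Step 1: EZZEEZZEEZZE
Step 2: EZZEEZEZEZZEEZZEEZEZEZZEEZZEEZEZEZZE
Step 3: EZZEEZEZEZZEEZZEEZEZZEEZEZZEEZEZEZZEEZZEEZEZEZZEEZZEEZEZZEEZEZZEEZEZEZZEEZZEEZEZEZZEEZZEEZEZZEEZEZZEEZEZEZZE
Step 4: EZZEEZEZEZZEEZZEEZEZZEEZEZZEEZEZEZZEEZZEEZEZEZZEEZZEEZEZZEEZEZEZZEEZZEEZEZZEEZEZEZZEEZZEEZEZZEEZEZZEEZEZEZZEEZZEEZEZEZZEEZZEEZEZZEEZEZZEEZEZEZZEEZZEEZEZEZZEEZZEEZEZZEEZEZEZZEEZZEEZEZZEEZEZEZZEEZZEEZEZZEEZEZZEEZEZEZZEEZZEEZEZEZZEEZZEEZEZZEEZEZZEEZEZEZZEEZZEEZEZEZZEEZZEEZEZZEEZEZEZZEEZZEEZEZZEEZEZEZZEEZZEEZEZZEEZEZZEEZEZEZZE


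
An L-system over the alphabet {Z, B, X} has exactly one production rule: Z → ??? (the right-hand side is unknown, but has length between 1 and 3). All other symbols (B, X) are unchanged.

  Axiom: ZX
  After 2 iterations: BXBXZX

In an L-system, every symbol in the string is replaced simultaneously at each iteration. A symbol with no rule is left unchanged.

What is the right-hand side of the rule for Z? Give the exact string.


Answer: BXZ

Derivation:
Trying Z → BXZ:
  Step 0: ZX
  Step 1: BXZX
  Step 2: BXBXZX
Matches the given result.


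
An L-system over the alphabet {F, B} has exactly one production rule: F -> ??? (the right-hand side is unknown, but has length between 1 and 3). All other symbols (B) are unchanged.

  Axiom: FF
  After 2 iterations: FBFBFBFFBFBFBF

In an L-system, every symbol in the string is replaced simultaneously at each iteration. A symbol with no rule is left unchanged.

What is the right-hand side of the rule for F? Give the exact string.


Answer: FBF

Derivation:
Trying F -> FBF:
  Step 0: FF
  Step 1: FBFFBF
  Step 2: FBFBFBFFBFBFBF
Matches the given result.


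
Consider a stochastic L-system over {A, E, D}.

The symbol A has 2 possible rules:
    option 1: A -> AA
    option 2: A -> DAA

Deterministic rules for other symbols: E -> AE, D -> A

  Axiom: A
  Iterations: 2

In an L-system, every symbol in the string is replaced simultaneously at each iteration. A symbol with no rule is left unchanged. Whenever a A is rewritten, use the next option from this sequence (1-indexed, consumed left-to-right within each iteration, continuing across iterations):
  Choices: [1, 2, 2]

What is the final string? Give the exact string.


Answer: DAADAA

Derivation:
Step 0: A
Step 1: AA  (used choices [1])
Step 2: DAADAA  (used choices [2, 2])


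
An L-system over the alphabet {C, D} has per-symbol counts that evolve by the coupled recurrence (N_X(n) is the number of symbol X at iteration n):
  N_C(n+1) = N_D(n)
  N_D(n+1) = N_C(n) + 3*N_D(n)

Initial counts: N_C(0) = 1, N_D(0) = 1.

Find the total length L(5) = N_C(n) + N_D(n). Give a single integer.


Answer: 611

Derivation:
Step 0: N_C=1, N_D=1, L=2
Step 1: N_C=1, N_D=4, L=5
Step 2: N_C=4, N_D=13, L=17
Step 3: N_C=13, N_D=43, L=56
Step 4: N_C=43, N_D=142, L=185
Step 5: N_C=142, N_D=469, L=611


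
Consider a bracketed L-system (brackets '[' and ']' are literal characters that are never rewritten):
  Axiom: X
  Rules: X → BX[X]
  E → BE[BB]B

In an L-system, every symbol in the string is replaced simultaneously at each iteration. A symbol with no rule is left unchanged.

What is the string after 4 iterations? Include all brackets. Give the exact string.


Answer: BBBBX[X][BX[X]][BBX[X][BX[X]]][BBBX[X][BX[X]][BBX[X][BX[X]]]]

Derivation:
Step 0: X
Step 1: BX[X]
Step 2: BBX[X][BX[X]]
Step 3: BBBX[X][BX[X]][BBX[X][BX[X]]]
Step 4: BBBBX[X][BX[X]][BBX[X][BX[X]]][BBBX[X][BX[X]][BBX[X][BX[X]]]]


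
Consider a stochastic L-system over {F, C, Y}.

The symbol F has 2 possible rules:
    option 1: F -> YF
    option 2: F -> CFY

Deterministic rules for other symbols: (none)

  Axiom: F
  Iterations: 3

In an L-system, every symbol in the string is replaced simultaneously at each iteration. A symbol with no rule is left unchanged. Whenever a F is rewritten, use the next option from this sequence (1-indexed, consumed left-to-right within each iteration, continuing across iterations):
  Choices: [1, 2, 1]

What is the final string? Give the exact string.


Answer: YCYFY

Derivation:
Step 0: F
Step 1: YF  (used choices [1])
Step 2: YCFY  (used choices [2])
Step 3: YCYFY  (used choices [1])


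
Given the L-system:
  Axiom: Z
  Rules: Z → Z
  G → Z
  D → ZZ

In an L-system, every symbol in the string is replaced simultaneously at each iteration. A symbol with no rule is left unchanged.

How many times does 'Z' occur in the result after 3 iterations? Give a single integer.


Step 0: Z  (1 'Z')
Step 1: Z  (1 'Z')
Step 2: Z  (1 'Z')
Step 3: Z  (1 'Z')

Answer: 1


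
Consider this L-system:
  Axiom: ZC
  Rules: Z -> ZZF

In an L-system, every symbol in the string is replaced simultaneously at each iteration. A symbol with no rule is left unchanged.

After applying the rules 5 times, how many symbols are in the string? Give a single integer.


Step 0: length = 2
Step 1: length = 4
Step 2: length = 8
Step 3: length = 16
Step 4: length = 32
Step 5: length = 64

Answer: 64


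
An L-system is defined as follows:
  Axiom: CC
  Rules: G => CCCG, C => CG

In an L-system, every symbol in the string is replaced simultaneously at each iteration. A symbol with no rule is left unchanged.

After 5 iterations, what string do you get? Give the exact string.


Step 0: CC
Step 1: CGCG
Step 2: CGCCCGCGCCCG
Step 3: CGCCCGCGCGCGCCCGCGCCCGCGCGCGCCCG
Step 4: CGCCCGCGCGCGCCCGCGCCCGCGCCCGCGCCCGCGCGCGCCCGCGCCCGCGCGCGCCCGCGCCCGCGCCCGCGCCCGCGCGCGCCCG
Step 5: CGCCCGCGCGCGCCCGCGCCCGCGCCCGCGCCCGCGCGCGCCCGCGCCCGCGCGCGCCCGCGCCCGCGCGCGCCCGCGCCCGCGCGCGCCCGCGCCCGCGCCCGCGCCCGCGCGCGCCCGCGCCCGCGCGCGCCCGCGCCCGCGCCCGCGCCCGCGCGCGCCCGCGCCCGCGCGCGCCCGCGCCCGCGCGCGCCCGCGCCCGCGCGCGCCCGCGCCCGCGCCCGCGCCCGCGCGCGCCCG

Answer: CGCCCGCGCGCGCCCGCGCCCGCGCCCGCGCCCGCGCGCGCCCGCGCCCGCGCGCGCCCGCGCCCGCGCGCGCCCGCGCCCGCGCGCGCCCGCGCCCGCGCCCGCGCCCGCGCGCGCCCGCGCCCGCGCGCGCCCGCGCCCGCGCCCGCGCCCGCGCGCGCCCGCGCCCGCGCGCGCCCGCGCCCGCGCGCGCCCGCGCCCGCGCGCGCCCGCGCCCGCGCCCGCGCCCGCGCGCGCCCG


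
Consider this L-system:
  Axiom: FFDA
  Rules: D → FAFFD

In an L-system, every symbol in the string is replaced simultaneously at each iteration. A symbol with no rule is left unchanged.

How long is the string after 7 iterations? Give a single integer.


Step 0: length = 4
Step 1: length = 8
Step 2: length = 12
Step 3: length = 16
Step 4: length = 20
Step 5: length = 24
Step 6: length = 28
Step 7: length = 32

Answer: 32


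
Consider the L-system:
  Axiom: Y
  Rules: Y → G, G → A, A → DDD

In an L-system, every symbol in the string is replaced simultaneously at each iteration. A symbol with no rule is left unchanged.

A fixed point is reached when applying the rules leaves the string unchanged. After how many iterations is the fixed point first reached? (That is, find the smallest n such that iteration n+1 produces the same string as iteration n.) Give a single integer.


Step 0: Y
Step 1: G
Step 2: A
Step 3: DDD
Step 4: DDD  (unchanged — fixed point at step 3)

Answer: 3


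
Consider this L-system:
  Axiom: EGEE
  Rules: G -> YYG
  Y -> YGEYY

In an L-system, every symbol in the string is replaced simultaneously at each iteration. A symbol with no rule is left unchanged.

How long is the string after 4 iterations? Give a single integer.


Answer: 196

Derivation:
Step 0: length = 4
Step 1: length = 6
Step 2: length = 16
Step 3: length = 54
Step 4: length = 196


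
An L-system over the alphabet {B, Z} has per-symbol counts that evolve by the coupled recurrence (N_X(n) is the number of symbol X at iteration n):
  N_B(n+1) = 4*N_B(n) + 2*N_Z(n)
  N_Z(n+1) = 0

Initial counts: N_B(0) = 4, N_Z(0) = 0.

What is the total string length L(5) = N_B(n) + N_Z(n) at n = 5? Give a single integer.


Answer: 4096

Derivation:
Step 0: N_B=4, N_Z=0, L=4
Step 1: N_B=16, N_Z=0, L=16
Step 2: N_B=64, N_Z=0, L=64
Step 3: N_B=256, N_Z=0, L=256
Step 4: N_B=1024, N_Z=0, L=1024
Step 5: N_B=4096, N_Z=0, L=4096


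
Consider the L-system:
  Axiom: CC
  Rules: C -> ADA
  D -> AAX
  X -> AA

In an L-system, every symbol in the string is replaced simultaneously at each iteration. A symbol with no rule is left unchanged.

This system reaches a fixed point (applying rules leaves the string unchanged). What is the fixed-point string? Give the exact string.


Answer: AAAAAAAAAAAA

Derivation:
Step 0: CC
Step 1: ADAADA
Step 2: AAAXAAAAXA
Step 3: AAAAAAAAAAAA
Step 4: AAAAAAAAAAAA  (unchanged — fixed point at step 3)


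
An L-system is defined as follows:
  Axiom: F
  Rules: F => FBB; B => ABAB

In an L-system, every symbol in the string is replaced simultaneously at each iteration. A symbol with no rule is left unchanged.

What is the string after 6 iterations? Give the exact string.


Answer: FBBABABABABAABABAABABAABABAABABAAABABAABABAAABABAABABAAABABAABABAAABABAABABAAAABABAABABAAABABAABABAAAABABAABABAAABABAABABAAAABABAABABAAABABAABABAAAABABAABABAAABABAABABAAAAABABAABABAAABABAABABAAAABABAABABAAABABAABABAAAAABABAABABAAABABAABABAAAABABAABABAAABABAABABAAAAABABAABABAAABABAABABAAAABABAABABAAABABAABABAAAAABABAABABAAABABAABABAAAABABAABABAAABABAABAB

Derivation:
Step 0: F
Step 1: FBB
Step 2: FBBABABABAB
Step 3: FBBABABABABAABABAABABAABABAABAB
Step 4: FBBABABABABAABABAABABAABABAABABAAABABAABABAAABABAABABAAABABAABABAAABABAABAB
Step 5: FBBABABABABAABABAABABAABABAABABAAABABAABABAAABABAABABAAABABAABABAAABABAABABAAAABABAABABAAABABAABABAAAABABAABABAAABABAABABAAAABABAABABAAABABAABABAAAABABAABABAAABABAABAB
Step 6: FBBABABABABAABABAABABAABABAABABAAABABAABABAAABABAABABAAABABAABABAAABABAABABAAAABABAABABAAABABAABABAAAABABAABABAAABABAABABAAAABABAABABAAABABAABABAAAABABAABABAAABABAABABAAAAABABAABABAAABABAABABAAAABABAABABAAABABAABABAAAAABABAABABAAABABAABABAAAABABAABABAAABABAABABAAAAABABAABABAAABABAABABAAAABABAABABAAABABAABABAAAAABABAABABAAABABAABABAAAABABAABABAAABABAABAB


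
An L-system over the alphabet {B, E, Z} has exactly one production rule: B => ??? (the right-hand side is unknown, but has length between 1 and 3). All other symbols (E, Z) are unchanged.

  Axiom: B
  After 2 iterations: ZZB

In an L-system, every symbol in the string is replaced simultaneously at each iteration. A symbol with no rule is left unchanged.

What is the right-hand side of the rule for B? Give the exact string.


Answer: ZB

Derivation:
Trying B => ZB:
  Step 0: B
  Step 1: ZB
  Step 2: ZZB
Matches the given result.


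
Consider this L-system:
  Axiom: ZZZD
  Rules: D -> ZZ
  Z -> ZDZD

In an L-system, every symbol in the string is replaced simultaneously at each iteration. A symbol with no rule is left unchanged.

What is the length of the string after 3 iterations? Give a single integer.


Answer: 144

Derivation:
Step 0: length = 4
Step 1: length = 14
Step 2: length = 44
Step 3: length = 144


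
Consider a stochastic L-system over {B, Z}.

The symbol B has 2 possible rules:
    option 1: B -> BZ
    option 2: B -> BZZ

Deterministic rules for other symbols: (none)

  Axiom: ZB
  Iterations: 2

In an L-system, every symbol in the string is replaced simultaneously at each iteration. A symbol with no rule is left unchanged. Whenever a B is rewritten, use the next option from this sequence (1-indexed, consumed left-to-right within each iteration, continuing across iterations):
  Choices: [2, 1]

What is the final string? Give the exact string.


Step 0: ZB
Step 1: ZBZZ  (used choices [2])
Step 2: ZBZZZ  (used choices [1])

Answer: ZBZZZ


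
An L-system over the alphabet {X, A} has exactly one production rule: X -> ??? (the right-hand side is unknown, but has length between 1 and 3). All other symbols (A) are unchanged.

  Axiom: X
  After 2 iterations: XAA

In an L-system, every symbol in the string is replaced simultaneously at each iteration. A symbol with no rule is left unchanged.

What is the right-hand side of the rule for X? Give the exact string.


Answer: XA

Derivation:
Trying X -> XA:
  Step 0: X
  Step 1: XA
  Step 2: XAA
Matches the given result.


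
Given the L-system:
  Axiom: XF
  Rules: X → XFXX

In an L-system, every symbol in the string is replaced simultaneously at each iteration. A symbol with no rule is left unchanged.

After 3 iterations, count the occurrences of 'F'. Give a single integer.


Step 0: XF  (1 'F')
Step 1: XFXXF  (2 'F')
Step 2: XFXXFXFXXXFXXF  (5 'F')
Step 3: XFXXFXFXXXFXXFXFXXFXFXXXFXXXFXXFXFXXXFXXF  (14 'F')

Answer: 14


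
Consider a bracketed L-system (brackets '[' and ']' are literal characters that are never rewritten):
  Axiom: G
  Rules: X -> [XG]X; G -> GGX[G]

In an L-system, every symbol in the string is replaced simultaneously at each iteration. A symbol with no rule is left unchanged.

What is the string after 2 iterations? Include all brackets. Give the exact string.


Answer: GGX[G]GGX[G][XG]X[GGX[G]]

Derivation:
Step 0: G
Step 1: GGX[G]
Step 2: GGX[G]GGX[G][XG]X[GGX[G]]


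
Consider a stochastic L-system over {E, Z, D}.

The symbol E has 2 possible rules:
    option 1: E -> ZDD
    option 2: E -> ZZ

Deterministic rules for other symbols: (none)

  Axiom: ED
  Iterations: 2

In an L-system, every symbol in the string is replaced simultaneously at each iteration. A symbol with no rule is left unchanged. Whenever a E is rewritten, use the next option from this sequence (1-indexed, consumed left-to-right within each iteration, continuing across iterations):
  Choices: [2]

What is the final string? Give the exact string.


Step 0: ED
Step 1: ZZD  (used choices [2])
Step 2: ZZD  (used choices [])

Answer: ZZD


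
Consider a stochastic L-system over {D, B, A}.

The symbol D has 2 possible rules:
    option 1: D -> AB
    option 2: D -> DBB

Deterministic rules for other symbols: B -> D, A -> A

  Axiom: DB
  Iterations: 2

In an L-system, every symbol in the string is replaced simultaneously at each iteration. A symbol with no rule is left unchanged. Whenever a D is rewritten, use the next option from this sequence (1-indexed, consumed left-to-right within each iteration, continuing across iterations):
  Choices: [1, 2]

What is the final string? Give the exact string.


Step 0: DB
Step 1: ABD  (used choices [1])
Step 2: ADDBB  (used choices [2])

Answer: ADDBB


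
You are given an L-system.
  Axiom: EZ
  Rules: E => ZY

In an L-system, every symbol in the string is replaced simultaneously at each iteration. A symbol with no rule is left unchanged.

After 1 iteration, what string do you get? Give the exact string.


Step 0: EZ
Step 1: ZYZ

Answer: ZYZ


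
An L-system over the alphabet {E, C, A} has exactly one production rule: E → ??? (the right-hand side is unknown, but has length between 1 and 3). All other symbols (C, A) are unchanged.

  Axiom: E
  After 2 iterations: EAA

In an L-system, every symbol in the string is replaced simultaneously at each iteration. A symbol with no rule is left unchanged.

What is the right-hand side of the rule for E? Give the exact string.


Trying E → EA:
  Step 0: E
  Step 1: EA
  Step 2: EAA
Matches the given result.

Answer: EA


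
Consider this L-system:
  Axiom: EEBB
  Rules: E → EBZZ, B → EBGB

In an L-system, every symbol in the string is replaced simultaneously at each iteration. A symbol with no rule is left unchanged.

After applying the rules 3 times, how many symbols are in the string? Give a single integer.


Answer: 124

Derivation:
Step 0: length = 4
Step 1: length = 16
Step 2: length = 46
Step 3: length = 124


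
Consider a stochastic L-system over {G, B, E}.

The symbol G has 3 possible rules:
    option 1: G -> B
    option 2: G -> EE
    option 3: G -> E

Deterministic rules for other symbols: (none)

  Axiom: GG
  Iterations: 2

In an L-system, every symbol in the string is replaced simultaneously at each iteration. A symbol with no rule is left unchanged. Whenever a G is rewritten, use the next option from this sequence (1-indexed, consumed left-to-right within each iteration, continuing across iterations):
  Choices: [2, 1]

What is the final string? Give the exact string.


Answer: EEB

Derivation:
Step 0: GG
Step 1: EEB  (used choices [2, 1])
Step 2: EEB  (used choices [])


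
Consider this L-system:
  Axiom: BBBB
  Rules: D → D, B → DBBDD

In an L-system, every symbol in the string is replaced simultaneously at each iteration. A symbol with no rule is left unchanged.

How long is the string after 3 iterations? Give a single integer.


Step 0: length = 4
Step 1: length = 20
Step 2: length = 52
Step 3: length = 116

Answer: 116


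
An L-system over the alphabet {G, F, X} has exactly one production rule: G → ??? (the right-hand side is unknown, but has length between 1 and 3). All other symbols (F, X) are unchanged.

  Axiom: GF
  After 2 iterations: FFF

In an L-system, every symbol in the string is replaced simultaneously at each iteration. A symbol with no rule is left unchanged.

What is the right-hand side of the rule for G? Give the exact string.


Answer: FF

Derivation:
Trying G → FF:
  Step 0: GF
  Step 1: FFF
  Step 2: FFF
Matches the given result.


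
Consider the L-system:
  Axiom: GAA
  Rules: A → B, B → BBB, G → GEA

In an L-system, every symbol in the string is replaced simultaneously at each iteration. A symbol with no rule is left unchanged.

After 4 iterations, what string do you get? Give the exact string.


Step 0: GAA
Step 1: GEABB
Step 2: GEAEBBBBBBB
Step 3: GEAEBEBBBBBBBBBBBBBBBBBBBBB
Step 4: GEAEBEBBBEBBBBBBBBBBBBBBBBBBBBBBBBBBBBBBBBBBBBBBBBBBBBBBBBBBBBBBBBBBBBBBB

Answer: GEAEBEBBBEBBBBBBBBBBBBBBBBBBBBBBBBBBBBBBBBBBBBBBBBBBBBBBBBBBBBBBBBBBBBBBB


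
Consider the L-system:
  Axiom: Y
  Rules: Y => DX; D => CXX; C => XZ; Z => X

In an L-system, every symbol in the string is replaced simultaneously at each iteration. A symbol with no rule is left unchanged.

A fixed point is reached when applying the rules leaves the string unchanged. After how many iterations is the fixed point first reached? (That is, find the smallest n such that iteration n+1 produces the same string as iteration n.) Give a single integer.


Answer: 4

Derivation:
Step 0: Y
Step 1: DX
Step 2: CXXX
Step 3: XZXXX
Step 4: XXXXX
Step 5: XXXXX  (unchanged — fixed point at step 4)


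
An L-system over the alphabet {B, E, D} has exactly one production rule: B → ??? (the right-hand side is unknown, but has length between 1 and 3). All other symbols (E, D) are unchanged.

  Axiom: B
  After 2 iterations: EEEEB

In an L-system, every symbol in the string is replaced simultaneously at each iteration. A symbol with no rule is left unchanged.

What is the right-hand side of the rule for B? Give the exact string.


Answer: EEB

Derivation:
Trying B → EEB:
  Step 0: B
  Step 1: EEB
  Step 2: EEEEB
Matches the given result.


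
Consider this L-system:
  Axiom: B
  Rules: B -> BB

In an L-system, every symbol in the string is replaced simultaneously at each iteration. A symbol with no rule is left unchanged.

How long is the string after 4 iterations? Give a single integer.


Answer: 16

Derivation:
Step 0: length = 1
Step 1: length = 2
Step 2: length = 4
Step 3: length = 8
Step 4: length = 16


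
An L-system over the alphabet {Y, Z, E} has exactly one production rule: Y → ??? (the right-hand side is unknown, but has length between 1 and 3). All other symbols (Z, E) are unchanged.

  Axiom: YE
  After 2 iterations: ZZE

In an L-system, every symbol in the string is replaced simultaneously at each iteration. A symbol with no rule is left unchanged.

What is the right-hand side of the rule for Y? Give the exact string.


Trying Y → ZZ:
  Step 0: YE
  Step 1: ZZE
  Step 2: ZZE
Matches the given result.

Answer: ZZ


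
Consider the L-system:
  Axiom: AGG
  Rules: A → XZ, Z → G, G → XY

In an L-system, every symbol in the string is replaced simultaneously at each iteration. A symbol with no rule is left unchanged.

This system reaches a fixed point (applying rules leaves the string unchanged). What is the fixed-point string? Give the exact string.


Step 0: AGG
Step 1: XZXYXY
Step 2: XGXYXY
Step 3: XXYXYXY
Step 4: XXYXYXY  (unchanged — fixed point at step 3)

Answer: XXYXYXY


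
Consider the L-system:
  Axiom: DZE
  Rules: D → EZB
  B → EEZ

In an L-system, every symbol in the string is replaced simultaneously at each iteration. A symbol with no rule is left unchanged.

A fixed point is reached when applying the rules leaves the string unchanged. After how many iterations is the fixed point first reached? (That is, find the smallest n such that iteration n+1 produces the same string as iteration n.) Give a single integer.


Step 0: DZE
Step 1: EZBZE
Step 2: EZEEZZE
Step 3: EZEEZZE  (unchanged — fixed point at step 2)

Answer: 2


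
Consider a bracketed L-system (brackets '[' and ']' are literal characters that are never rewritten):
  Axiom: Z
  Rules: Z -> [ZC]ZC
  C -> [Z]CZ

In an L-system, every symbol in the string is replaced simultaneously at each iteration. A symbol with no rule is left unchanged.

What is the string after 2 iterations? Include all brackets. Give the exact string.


Answer: [[ZC]ZC[Z]CZ][ZC]ZC[Z]CZ

Derivation:
Step 0: Z
Step 1: [ZC]ZC
Step 2: [[ZC]ZC[Z]CZ][ZC]ZC[Z]CZ


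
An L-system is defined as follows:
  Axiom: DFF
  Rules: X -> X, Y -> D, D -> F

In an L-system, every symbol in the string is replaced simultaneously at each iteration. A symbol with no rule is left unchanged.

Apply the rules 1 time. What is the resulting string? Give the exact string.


Answer: FFF

Derivation:
Step 0: DFF
Step 1: FFF


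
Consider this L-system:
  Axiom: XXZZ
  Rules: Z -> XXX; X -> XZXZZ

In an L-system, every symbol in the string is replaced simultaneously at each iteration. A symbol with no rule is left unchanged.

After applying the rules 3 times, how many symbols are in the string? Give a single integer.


Answer: 280

Derivation:
Step 0: length = 4
Step 1: length = 16
Step 2: length = 68
Step 3: length = 280


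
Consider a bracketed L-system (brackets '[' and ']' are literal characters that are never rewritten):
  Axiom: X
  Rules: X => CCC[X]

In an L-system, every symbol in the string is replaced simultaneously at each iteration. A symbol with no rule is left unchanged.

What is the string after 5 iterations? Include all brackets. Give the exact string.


Step 0: X
Step 1: CCC[X]
Step 2: CCC[CCC[X]]
Step 3: CCC[CCC[CCC[X]]]
Step 4: CCC[CCC[CCC[CCC[X]]]]
Step 5: CCC[CCC[CCC[CCC[CCC[X]]]]]

Answer: CCC[CCC[CCC[CCC[CCC[X]]]]]


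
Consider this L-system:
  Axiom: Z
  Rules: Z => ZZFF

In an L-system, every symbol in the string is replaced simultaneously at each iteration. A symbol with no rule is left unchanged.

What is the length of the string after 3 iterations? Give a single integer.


Step 0: length = 1
Step 1: length = 4
Step 2: length = 10
Step 3: length = 22

Answer: 22


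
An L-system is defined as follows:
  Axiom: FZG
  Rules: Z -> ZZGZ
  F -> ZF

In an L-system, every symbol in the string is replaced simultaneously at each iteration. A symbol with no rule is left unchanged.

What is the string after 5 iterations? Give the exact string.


Answer: ZZGZZZGZGZZGZZZGZZZGZGZZGZGZZGZZZGZGZZGZZZGZZZGZGZZGZZZGZZZGZGZZGZGZZGZZZGZGZZGZGZZGZZZGZGZZGZZZGZZZGZGZZGZGZZGZZZGZGZZGZZZGZZZGZGZZGZZZGZZZGZGZZGZGZZGZZZGZGZZGZZZGZZZGZGZZGZZZGZZFZZGZZZGZGZZGZZZGZZZGZGZZGZGZZGZZZGZGZZGZZZGZZZGZGZZGZZZGZZZGZGZZGZGZZGZZZGZGZZGZGZZGZZZGZGZZGZZZGZZZGZGZZGZGZZGZZZGZGZZGZZZGZZZGZGZZGZZZGZZZGZGZZGZGZZGZZZGZGZZGZZZGZZZGZGZZGZZZGZZZGZGZZGZGZZGZZZGZGZZGZGZZGZZZGZGZZGZZZGZZZGZGZZGZGZZGZZZGZGZZGZGZZGZZZGZGZZGZZZGZZZGZGZZGZGZZGZZZGZGZZGZZZGZZZGZGZZGZZZGZZZGZGZZGZGZZGZZZGZGZZGZGZZGZZZGZGZZGZZZGZZZGZGZZGZGZZGZZZGZGZZGZG

Derivation:
Step 0: FZG
Step 1: ZFZZGZG
Step 2: ZZGZZFZZGZZZGZGZZGZG
Step 3: ZZGZZZGZGZZGZZZGZZFZZGZZZGZGZZGZZZGZZZGZGZZGZGZZGZZZGZGZZGZG
Step 4: ZZGZZZGZGZZGZZZGZZZGZGZZGZGZZGZZZGZGZZGZZZGZZZGZGZZGZZZGZZFZZGZZZGZGZZGZZZGZZZGZGZZGZGZZGZZZGZGZZGZZZGZZZGZGZZGZZZGZZZGZGZZGZGZZGZZZGZGZZGZGZZGZZZGZGZZGZZZGZZZGZGZZGZGZZGZZZGZGZZGZG
Step 5: ZZGZZZGZGZZGZZZGZZZGZGZZGZGZZGZZZGZGZZGZZZGZZZGZGZZGZZZGZZZGZGZZGZGZZGZZZGZGZZGZGZZGZZZGZGZZGZZZGZZZGZGZZGZGZZGZZZGZGZZGZZZGZZZGZGZZGZZZGZZZGZGZZGZGZZGZZZGZGZZGZZZGZZZGZGZZGZZZGZZFZZGZZZGZGZZGZZZGZZZGZGZZGZGZZGZZZGZGZZGZZZGZZZGZGZZGZZZGZZZGZGZZGZGZZGZZZGZGZZGZGZZGZZZGZGZZGZZZGZZZGZGZZGZGZZGZZZGZGZZGZZZGZZZGZGZZGZZZGZZZGZGZZGZGZZGZZZGZGZZGZZZGZZZGZGZZGZZZGZZZGZGZZGZGZZGZZZGZGZZGZGZZGZZZGZGZZGZZZGZZZGZGZZGZGZZGZZZGZGZZGZGZZGZZZGZGZZGZZZGZZZGZGZZGZGZZGZZZGZGZZGZZZGZZZGZGZZGZZZGZZZGZGZZGZGZZGZZZGZGZZGZGZZGZZZGZGZZGZZZGZZZGZGZZGZGZZGZZZGZGZZGZG


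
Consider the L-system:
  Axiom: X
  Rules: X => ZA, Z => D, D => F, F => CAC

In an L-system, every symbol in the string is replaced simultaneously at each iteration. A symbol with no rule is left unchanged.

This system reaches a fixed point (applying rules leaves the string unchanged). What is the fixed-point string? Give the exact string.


Answer: CACA

Derivation:
Step 0: X
Step 1: ZA
Step 2: DA
Step 3: FA
Step 4: CACA
Step 5: CACA  (unchanged — fixed point at step 4)


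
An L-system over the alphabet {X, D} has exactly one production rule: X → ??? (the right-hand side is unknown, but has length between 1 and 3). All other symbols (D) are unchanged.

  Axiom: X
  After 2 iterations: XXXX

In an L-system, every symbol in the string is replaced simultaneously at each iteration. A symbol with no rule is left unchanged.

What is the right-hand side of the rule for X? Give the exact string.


Answer: XX

Derivation:
Trying X → XX:
  Step 0: X
  Step 1: XX
  Step 2: XXXX
Matches the given result.


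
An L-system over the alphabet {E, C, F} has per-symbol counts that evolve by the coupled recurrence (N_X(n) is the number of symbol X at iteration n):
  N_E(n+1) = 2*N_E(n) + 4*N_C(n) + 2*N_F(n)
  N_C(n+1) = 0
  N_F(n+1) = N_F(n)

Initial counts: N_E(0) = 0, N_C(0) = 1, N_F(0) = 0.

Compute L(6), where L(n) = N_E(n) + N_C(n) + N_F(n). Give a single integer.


Answer: 128

Derivation:
Step 0: N_E=0, N_C=1, N_F=0, L=1
Step 1: N_E=4, N_C=0, N_F=0, L=4
Step 2: N_E=8, N_C=0, N_F=0, L=8
Step 3: N_E=16, N_C=0, N_F=0, L=16
Step 4: N_E=32, N_C=0, N_F=0, L=32
Step 5: N_E=64, N_C=0, N_F=0, L=64
Step 6: N_E=128, N_C=0, N_F=0, L=128


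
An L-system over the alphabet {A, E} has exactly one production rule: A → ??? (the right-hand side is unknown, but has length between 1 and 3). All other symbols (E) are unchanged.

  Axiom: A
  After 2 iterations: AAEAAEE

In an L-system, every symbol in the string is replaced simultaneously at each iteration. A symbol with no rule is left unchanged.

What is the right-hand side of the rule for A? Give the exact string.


Trying A → AAE:
  Step 0: A
  Step 1: AAE
  Step 2: AAEAAEE
Matches the given result.

Answer: AAE


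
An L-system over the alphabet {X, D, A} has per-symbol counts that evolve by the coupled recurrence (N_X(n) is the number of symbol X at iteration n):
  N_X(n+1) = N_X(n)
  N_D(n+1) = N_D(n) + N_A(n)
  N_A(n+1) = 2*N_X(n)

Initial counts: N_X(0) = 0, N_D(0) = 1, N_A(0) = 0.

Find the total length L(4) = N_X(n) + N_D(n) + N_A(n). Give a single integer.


Step 0: N_X=0, N_D=1, N_A=0, L=1
Step 1: N_X=0, N_D=1, N_A=0, L=1
Step 2: N_X=0, N_D=1, N_A=0, L=1
Step 3: N_X=0, N_D=1, N_A=0, L=1
Step 4: N_X=0, N_D=1, N_A=0, L=1

Answer: 1


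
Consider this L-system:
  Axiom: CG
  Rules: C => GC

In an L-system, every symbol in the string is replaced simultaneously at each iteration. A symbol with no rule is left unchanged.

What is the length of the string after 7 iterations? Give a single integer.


Answer: 9

Derivation:
Step 0: length = 2
Step 1: length = 3
Step 2: length = 4
Step 3: length = 5
Step 4: length = 6
Step 5: length = 7
Step 6: length = 8
Step 7: length = 9


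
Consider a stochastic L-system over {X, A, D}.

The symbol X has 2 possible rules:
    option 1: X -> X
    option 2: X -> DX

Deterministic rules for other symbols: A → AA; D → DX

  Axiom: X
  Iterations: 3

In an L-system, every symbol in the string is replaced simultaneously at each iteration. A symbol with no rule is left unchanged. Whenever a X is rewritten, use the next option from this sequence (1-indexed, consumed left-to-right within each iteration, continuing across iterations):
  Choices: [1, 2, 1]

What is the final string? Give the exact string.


Answer: DXX

Derivation:
Step 0: X
Step 1: X  (used choices [1])
Step 2: DX  (used choices [2])
Step 3: DXX  (used choices [1])
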